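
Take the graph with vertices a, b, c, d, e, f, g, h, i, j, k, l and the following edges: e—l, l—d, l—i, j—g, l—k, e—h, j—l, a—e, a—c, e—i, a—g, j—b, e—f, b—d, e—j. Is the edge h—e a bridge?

Removing h—e leaves no path between h and e: the component count goes from 1 to 2. So it is a bridge.

Yes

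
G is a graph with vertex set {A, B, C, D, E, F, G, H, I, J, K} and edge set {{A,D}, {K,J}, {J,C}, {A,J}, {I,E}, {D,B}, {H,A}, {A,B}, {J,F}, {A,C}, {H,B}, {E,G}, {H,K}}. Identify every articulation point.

E, J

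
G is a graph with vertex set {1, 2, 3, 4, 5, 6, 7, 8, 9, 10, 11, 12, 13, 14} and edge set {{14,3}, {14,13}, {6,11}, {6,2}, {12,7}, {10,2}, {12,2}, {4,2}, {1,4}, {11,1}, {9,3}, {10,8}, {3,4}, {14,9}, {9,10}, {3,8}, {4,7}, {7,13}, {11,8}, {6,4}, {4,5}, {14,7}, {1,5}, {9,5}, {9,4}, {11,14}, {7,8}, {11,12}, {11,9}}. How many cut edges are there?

0

The edges on the cycle 11-12-7-14-11 are not bridges since each lies on that cycle.
Every edge lies on some cycle, so there are no bridges.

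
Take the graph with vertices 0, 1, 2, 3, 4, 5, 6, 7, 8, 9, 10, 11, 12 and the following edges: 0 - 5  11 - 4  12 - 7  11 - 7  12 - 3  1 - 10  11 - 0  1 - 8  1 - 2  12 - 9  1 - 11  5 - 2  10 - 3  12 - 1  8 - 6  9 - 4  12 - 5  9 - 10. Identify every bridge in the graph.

1-8, 6-8

The edges on the cycle 12-1-11-7-12 are not bridges since each lies on that cycle.
But removing 6 - 8 disconnects 6 from 8; removing 1 - 8 disconnects 1 from 8 — these are bridges.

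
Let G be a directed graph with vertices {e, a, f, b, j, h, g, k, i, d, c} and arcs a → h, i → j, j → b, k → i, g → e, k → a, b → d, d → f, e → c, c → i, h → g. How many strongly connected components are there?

11

{i} is an SCC by itself.
{g} is an SCC by itself.
{k} is an SCC by itself.
{h} is an SCC by itself.
{j} is an SCC by itself.
(and 6 more singleton SCCs)
That gives 11 strongly connected components.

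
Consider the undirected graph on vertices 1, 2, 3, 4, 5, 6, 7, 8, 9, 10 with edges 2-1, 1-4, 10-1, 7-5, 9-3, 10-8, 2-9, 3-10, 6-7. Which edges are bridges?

The edges on the cycle 2-9-3-10-1-2 are not bridges since each lies on that cycle.
But removing 1-4 disconnects 1 from 4; removing 10-8 disconnects 10 from 8; removing 7-5 disconnects 7 from 5; removing 7-6 disconnects 7 from 6 — these are bridges.

1-4, 10-8, 5-7, 6-7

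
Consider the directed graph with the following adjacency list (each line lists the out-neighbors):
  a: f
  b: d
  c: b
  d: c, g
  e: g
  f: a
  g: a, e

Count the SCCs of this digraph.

3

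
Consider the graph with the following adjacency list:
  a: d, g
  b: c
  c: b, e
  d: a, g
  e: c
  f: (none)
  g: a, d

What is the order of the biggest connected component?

3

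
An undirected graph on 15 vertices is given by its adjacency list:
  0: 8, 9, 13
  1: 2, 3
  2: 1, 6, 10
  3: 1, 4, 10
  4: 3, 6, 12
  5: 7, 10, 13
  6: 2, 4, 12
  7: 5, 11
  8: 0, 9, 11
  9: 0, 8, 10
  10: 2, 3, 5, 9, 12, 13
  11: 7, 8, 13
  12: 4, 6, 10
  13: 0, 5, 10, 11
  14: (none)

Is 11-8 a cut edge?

No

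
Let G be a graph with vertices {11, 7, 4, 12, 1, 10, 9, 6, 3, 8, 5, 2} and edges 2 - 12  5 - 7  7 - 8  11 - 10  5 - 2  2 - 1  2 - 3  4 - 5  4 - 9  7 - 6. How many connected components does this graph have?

2

Starting from 10 we can reach 10, 11. That is one component of size 2.
Starting from 1 we can reach 1, 2, 3, 4, 5, 6, 7, 8, 9, 12. That is one component of size 10.
Total: 2 components.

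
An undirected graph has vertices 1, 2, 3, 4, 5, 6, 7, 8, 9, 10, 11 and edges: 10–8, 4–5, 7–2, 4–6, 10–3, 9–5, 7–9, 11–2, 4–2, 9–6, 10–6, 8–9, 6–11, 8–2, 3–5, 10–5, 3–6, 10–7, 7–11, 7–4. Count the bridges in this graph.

The edges on the cycle 10-7-4-5-3-10 are not bridges since each lies on that cycle.
Every edge lies on some cycle, so there are no bridges.

0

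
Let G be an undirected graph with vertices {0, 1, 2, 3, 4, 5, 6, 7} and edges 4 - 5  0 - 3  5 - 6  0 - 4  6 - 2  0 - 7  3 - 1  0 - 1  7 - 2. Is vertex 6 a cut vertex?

Deleting 6 leaves 1 component (was 1) (its neighbors 2, 5 remain connected to each other), so 6 is not a cut vertex.

No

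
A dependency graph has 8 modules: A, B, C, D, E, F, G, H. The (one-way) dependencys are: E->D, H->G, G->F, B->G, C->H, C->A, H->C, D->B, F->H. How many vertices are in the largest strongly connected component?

4

{C, F, G, H} are all mutually reachable — one SCC of size 4.
{E} is an SCC by itself.
{A} is an SCC by itself.
{D} is an SCC by itself.
{B} is an SCC by itself.
The largest has 4 vertices.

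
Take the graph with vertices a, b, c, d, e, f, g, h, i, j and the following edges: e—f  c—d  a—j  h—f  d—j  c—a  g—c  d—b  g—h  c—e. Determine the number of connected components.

2

i is isolated — a component by itself.
Starting from a we can reach a, b, c, d, e, f, g, h, j. That is one component of size 9.
Total: 2 components.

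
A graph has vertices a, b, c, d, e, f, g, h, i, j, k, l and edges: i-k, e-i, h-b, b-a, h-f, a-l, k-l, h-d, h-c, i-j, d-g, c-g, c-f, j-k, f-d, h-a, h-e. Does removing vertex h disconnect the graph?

Yes

Deleting h raises the number of components from 1 to 2, so h is a cut vertex.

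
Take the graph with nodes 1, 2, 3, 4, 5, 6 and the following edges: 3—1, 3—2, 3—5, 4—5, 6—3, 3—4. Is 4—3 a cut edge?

No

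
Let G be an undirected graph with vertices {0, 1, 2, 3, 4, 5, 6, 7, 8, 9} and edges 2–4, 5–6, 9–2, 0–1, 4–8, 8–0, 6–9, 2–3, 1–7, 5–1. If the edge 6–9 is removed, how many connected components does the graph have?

6 and 9 are still connected via 6-5-1-0-8-4-2-9, so the component count stays at 1.

1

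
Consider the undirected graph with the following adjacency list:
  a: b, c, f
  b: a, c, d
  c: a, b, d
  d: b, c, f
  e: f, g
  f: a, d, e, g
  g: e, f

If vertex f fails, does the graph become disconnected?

Yes

Deleting f raises the number of components from 1 to 2, so f is a cut vertex.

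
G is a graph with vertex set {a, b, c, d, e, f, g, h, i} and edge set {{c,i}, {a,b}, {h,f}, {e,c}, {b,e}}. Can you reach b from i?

From i we can reach a, b, c, e, i, which includes b.

Yes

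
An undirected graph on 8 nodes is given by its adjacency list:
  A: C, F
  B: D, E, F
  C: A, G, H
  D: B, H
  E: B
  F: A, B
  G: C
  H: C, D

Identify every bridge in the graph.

The edges on the cycle A-F-B-D-H-C-A are not bridges since each lies on that cycle.
But removing C-G disconnects C from G; removing B-E disconnects B from E — these are bridges.

B-E, C-G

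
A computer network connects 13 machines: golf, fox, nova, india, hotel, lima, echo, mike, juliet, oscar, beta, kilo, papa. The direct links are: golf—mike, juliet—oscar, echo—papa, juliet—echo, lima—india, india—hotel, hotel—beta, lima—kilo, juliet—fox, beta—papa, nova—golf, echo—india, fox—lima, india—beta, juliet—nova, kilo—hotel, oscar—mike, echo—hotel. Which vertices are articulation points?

juliet

Removing juliet increases the component count from 1 to 2, so juliet is a cut vertex.
By contrast removing india leaves 1 component; it is not a cut vertex. No other vertex is a cut vertex either.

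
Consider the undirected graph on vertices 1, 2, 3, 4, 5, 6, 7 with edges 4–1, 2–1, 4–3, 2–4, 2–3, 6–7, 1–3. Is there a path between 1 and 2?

Yes

From 1 we can reach 1, 2, 3, 4, which includes 2.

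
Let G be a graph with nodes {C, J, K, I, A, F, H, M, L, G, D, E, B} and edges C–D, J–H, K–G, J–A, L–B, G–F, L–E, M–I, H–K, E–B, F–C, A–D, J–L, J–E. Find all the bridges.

I-M

The edges on the cycle J-L-B-E-J are not bridges since each lies on that cycle.
But removing M–I disconnects M from I — this is a bridge.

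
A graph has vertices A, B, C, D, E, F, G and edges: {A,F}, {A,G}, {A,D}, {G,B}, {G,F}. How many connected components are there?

3

C is isolated — a component by itself.
E is isolated — a component by itself.
Starting from A we can reach A, B, D, F, G. That is one component of size 5.
Total: 3 components.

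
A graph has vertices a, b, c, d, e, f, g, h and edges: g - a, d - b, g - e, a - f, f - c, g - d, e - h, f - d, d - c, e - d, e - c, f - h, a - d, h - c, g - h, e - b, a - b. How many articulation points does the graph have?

0

Removing g, for instance, still leaves 1 component. No single vertex removal increases the component count — the graph has no articulation points.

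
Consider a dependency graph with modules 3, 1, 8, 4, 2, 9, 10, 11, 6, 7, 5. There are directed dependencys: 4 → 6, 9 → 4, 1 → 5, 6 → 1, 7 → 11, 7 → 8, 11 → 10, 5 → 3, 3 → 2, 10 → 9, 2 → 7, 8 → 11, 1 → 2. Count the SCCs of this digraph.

{1, 2, 3, 4, 5, 6, 7, 8, 9, 10, 11} are all mutually reachable — one SCC of size 11.
That gives 1 strongly connected component.

1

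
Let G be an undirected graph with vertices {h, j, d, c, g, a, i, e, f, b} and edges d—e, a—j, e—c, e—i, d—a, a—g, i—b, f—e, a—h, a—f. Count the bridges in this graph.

6

The edges on the cycle d-a-f-e-d are not bridges since each lies on that cycle.
But removing a—j disconnects a from j; removing a—h disconnects a from h; removing e—c disconnects e from c; removing g—a disconnects g from a — these are bridges.
In total 6 edges are bridges.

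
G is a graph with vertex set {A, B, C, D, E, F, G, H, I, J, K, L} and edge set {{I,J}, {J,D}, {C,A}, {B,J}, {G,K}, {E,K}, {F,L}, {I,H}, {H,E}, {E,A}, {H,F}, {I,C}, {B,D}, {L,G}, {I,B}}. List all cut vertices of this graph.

I

Removing I increases the component count from 1 to 2, so I is a cut vertex.
By contrast removing D leaves 1 component; it is not a cut vertex. No other vertex is a cut vertex either.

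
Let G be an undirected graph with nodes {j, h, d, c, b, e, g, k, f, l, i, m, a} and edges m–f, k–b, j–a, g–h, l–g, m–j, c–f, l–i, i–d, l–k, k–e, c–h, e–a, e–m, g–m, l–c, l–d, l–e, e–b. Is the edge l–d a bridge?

After removing l–d, the path l-i-d still connects them, so the edge is not a bridge.

No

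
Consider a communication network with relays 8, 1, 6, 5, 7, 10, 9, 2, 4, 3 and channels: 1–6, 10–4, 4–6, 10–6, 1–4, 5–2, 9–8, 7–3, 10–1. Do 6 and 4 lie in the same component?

From 6 we can reach 1, 4, 6, 10, which includes 4.

Yes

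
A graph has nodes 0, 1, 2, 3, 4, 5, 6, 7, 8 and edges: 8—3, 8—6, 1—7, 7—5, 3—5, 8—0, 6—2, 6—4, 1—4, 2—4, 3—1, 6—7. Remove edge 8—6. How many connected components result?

8 and 6 are still connected via 8-3-1-4-6, so the component count stays at 1.

1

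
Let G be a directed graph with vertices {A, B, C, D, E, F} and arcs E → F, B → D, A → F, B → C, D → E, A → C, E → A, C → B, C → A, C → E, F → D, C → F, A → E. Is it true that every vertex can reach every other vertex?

From E we can reach every vertex (A, B, C, D, E, F), and every vertex can reach E (A, B, C, D, E, F). So the whole graph is one strongly connected component.

Yes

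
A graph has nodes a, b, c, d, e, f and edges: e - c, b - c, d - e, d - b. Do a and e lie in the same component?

The component containing a is {a}, and e is not in it.

No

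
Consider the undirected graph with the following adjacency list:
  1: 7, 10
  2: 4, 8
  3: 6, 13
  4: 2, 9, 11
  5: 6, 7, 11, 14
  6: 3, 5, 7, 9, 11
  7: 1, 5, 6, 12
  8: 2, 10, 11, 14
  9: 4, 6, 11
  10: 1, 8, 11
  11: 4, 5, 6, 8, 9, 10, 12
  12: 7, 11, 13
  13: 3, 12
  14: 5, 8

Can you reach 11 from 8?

From 8 we can reach 1, 2, 3, 4, 5, 6, 7, 8, 9, 10, 11, 12, 13, 14, which includes 11.

Yes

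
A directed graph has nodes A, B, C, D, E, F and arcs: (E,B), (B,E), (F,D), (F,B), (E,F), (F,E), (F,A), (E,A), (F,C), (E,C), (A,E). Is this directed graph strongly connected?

No

There is no directed path from C to E, so the graph is not strongly connected.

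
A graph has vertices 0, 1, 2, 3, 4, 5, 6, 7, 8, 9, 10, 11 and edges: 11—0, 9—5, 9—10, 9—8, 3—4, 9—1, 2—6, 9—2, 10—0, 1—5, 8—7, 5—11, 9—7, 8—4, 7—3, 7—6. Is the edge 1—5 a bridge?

No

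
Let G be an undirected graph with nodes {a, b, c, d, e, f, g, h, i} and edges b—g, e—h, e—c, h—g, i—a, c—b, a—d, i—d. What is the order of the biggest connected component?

5

f is isolated — a component by itself.
Starting from a we can reach a, d, i. That is one component of size 3.
Starting from b we can reach b, c, e, g, h. That is one component of size 5.
The largest has 5 vertices.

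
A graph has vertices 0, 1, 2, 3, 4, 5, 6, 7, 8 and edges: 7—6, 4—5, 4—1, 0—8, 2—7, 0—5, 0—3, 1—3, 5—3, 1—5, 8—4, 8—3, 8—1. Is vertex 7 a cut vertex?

Yes

Deleting 7 raises the number of components from 2 to 3, so 7 is a cut vertex.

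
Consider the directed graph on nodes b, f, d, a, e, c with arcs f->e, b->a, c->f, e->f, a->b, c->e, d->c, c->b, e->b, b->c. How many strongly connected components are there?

{a, b, c, e, f} are all mutually reachable — one SCC of size 5.
{d} is an SCC by itself.
That gives 2 strongly connected components.

2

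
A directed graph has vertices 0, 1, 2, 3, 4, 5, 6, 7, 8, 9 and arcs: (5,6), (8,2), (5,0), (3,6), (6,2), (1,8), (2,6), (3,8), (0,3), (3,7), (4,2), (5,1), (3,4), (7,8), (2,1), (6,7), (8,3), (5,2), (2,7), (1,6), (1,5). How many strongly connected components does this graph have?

2

{0, 1, 2, 3, 4, 5, 6, 7, 8} are all mutually reachable — one SCC of size 9.
{9} is an SCC by itself.
That gives 2 strongly connected components.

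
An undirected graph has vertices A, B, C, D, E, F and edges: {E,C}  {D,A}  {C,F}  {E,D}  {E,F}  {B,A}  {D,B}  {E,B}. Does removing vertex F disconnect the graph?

No

Deleting F leaves 1 component (was 1) (its neighbors C, E remain connected to each other), so F is not a cut vertex.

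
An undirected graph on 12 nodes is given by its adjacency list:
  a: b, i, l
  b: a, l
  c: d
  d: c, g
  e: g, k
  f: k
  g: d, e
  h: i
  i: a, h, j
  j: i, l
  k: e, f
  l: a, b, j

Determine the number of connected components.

Starting from a we can reach a, b, h, i, j, l. That is one component of size 6.
Starting from c we can reach c, d, e, f, g, k. That is one component of size 6.
Total: 2 components.

2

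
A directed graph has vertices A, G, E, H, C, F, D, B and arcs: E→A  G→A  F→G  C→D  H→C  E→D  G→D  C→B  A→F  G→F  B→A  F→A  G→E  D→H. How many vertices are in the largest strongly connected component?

{A, B, C, D, E, F, G, H} are all mutually reachable — one SCC of size 8.
The largest has 8 vertices.

8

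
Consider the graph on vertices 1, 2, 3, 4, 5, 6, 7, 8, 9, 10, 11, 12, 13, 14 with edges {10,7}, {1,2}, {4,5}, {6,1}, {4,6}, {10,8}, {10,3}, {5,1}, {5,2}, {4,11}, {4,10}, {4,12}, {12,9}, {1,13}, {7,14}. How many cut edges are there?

The edges on the cycle 5-1-2-5 are not bridges since each lies on that cycle.
But removing 10-4 disconnects 10 from 4; removing 7-10 disconnects 7 from 10; removing 10-3 disconnects 10 from 3; removing 4-11 disconnects 4 from 11 — these are bridges.
In total 9 edges are bridges.

9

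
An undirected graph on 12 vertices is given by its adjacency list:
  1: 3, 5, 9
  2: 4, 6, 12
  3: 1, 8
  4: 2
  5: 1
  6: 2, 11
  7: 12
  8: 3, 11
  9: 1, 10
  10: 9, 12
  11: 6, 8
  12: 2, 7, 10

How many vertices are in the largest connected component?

12

Starting from 1 we can reach 1, 2, 3, 4, 5, 6, 7, 8, 9, 10, 11, 12. That is one component of size 12.
The largest has 12 vertices.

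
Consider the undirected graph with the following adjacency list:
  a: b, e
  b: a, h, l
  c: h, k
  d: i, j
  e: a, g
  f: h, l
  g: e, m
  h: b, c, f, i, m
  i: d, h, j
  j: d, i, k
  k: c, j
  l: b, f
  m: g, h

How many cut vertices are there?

Removing h increases the component count from 1 to 2, so h is a cut vertex.
By contrast removing l leaves 1 component; it is not a cut vertex. No other vertex is a cut vertex either.

1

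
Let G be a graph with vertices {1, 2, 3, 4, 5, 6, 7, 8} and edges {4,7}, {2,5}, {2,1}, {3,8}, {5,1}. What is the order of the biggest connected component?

6 is isolated — a component by itself.
Starting from 3 we can reach 3, 8. That is one component of size 2.
Starting from 4 we can reach 4, 7. That is one component of size 2.
Starting from 1 we can reach 1, 2, 5. That is one component of size 3.
The largest has 3 vertices.

3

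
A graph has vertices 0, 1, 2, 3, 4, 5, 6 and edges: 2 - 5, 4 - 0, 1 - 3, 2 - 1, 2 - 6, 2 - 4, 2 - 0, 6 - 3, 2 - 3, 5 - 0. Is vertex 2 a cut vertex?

Deleting 2 raises the number of components from 1 to 2, so 2 is a cut vertex.

Yes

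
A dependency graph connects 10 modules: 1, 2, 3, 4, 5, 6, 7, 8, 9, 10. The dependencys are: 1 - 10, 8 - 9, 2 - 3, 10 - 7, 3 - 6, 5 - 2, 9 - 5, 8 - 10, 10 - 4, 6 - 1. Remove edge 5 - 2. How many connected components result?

1

5 and 2 are still connected via 5-9-8-10-1-6-3-2, so the component count stays at 1.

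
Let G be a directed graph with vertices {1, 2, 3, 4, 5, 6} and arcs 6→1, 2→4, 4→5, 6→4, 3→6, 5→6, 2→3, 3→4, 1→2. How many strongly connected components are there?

1

{1, 2, 3, 4, 5, 6} are all mutually reachable — one SCC of size 6.
That gives 1 strongly connected component.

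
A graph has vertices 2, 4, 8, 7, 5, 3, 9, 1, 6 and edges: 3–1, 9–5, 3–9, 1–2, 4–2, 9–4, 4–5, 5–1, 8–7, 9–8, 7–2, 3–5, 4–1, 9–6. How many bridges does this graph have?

1

The edges on the cycle 9-4-5-1-2-7-8-9 are not bridges since each lies on that cycle.
But removing 6–9 disconnects 6 from 9 — this is a bridge.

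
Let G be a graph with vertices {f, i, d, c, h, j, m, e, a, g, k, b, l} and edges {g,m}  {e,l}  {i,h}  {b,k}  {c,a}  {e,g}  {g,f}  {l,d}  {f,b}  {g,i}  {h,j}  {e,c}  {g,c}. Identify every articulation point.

b, c, e, f, g, h, i, l

Removing b increases the component count from 1 to 2, so b is a cut vertex.
Removing c increases the component count from 1 to 2, so c is a cut vertex.
Removing e increases the component count from 1 to 2, so e is a cut vertex.
Likewise f, g, h, i, l are cut vertices.
By contrast removing m leaves 1 component; it is not a cut vertex. No other vertex is a cut vertex either.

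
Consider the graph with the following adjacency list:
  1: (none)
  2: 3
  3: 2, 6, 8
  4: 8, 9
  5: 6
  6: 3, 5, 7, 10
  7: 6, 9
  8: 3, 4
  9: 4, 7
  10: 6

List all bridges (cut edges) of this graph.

10-6, 2-3, 5-6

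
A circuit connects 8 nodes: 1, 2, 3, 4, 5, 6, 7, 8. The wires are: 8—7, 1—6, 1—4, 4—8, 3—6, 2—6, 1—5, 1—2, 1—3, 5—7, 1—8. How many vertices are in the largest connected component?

8

Starting from 1 we can reach 1, 2, 3, 4, 5, 6, 7, 8. That is one component of size 8.
The largest has 8 vertices.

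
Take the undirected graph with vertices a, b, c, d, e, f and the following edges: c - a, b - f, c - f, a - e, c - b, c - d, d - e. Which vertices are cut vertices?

Removing c increases the component count from 1 to 2, so c is a cut vertex.
By contrast removing d leaves 1 component; it is not a cut vertex. No other vertex is a cut vertex either.

c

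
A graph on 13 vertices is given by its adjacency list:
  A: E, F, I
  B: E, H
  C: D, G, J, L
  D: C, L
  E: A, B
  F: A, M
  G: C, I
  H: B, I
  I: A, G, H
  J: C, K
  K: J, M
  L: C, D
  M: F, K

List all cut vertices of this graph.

Removing C increases the component count from 1 to 2, so C is a cut vertex.
By contrast removing D leaves 1 component; it is not a cut vertex. No other vertex is a cut vertex either.

C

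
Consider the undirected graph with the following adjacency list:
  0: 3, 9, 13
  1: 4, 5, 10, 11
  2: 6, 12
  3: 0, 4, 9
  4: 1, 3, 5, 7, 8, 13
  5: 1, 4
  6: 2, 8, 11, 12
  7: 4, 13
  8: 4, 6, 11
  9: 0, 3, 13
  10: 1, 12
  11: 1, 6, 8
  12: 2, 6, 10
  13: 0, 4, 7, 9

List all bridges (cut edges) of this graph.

none

The edges on the cycle 8-11-6-8 are not bridges since each lies on that cycle.
Every edge lies on some cycle, so there are no bridges.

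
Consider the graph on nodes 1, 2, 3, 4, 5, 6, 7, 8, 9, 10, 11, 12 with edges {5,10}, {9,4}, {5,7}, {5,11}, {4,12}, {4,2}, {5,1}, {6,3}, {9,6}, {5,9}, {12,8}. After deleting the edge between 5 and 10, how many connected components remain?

2

Before removal there is 1 component.
5—10 is a bridge — removing it separates 5's side from 10's side.
After removal: 2 components.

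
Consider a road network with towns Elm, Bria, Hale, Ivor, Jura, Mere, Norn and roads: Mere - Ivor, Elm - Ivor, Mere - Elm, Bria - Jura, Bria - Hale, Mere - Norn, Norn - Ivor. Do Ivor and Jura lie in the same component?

The component containing Ivor is {Elm, Ivor, Mere, Norn}, and Jura is not in it.

No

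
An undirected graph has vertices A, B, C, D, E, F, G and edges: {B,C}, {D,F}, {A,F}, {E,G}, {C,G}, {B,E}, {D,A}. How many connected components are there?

2

Starting from A we can reach A, D, F. That is one component of size 3.
Starting from B we can reach B, C, E, G. That is one component of size 4.
Total: 2 components.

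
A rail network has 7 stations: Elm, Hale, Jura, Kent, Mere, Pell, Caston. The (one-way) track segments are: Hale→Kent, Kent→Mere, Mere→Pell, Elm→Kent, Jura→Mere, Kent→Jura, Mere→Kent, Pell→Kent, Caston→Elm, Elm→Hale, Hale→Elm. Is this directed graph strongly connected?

There is no directed path from Elm to Caston, so the graph is not strongly connected.

No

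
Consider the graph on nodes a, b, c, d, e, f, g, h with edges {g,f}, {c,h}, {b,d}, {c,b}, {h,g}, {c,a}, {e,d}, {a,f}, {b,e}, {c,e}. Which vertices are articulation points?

Removing c increases the component count from 1 to 2, so c is a cut vertex.
By contrast removing e leaves 1 component; it is not a cut vertex. No other vertex is a cut vertex either.

c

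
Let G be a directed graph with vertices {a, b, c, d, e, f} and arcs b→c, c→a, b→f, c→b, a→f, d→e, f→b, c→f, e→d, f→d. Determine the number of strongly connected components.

2

{a, b, c, f} are all mutually reachable — one SCC of size 4.
{d, e} are all mutually reachable — one SCC of size 2.
That gives 2 strongly connected components.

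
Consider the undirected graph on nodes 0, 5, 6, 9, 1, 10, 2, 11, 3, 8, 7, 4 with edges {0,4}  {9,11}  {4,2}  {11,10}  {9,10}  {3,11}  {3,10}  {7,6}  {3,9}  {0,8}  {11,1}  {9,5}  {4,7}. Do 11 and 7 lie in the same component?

The component containing 11 is {1, 3, 5, 9, 10, 11}, and 7 is not in it.

No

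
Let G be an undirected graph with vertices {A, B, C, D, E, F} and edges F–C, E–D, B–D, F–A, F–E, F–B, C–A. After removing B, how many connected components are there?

1

With B gone, the remaining components are: {A, C, D, E, F}.
That is 1 component.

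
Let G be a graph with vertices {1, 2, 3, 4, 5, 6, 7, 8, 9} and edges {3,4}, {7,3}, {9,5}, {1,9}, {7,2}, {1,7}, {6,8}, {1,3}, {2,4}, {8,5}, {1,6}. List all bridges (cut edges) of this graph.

none

The edges on the cycle 1-7-2-4-3-1 are not bridges since each lies on that cycle.
Every edge lies on some cycle, so there are no bridges.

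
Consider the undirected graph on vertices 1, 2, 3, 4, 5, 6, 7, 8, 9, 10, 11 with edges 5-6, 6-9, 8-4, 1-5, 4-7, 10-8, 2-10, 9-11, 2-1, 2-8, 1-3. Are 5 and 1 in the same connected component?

From 5 we can reach 1, 2, 3, 4, 5, 6, 7, 8, 9, 10, 11, which includes 1.

Yes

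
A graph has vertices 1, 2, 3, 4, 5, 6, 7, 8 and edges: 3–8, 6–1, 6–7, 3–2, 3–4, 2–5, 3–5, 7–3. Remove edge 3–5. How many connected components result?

3 and 5 are still connected via 3-2-5, so the component count stays at 1.

1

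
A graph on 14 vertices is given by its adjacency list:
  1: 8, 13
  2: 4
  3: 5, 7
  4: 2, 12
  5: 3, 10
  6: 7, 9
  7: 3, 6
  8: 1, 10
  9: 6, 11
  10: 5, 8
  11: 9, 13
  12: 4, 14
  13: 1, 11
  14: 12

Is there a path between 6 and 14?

The component containing 6 is {1, 3, 5, 6, 7, 8, 9, 10, 11, 13}, and 14 is not in it.

No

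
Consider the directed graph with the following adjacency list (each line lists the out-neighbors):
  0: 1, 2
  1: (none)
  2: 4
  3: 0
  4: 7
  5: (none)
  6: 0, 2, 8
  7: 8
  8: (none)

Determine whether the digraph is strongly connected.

There is no directed path from 6 to 5, so the graph is not strongly connected.

No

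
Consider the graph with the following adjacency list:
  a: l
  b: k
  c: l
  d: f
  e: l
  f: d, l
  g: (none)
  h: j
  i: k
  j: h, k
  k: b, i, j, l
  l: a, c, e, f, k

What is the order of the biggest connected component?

g is isolated — a component by itself.
Starting from a we can reach a, b, c, d, e, f, h, i, j, k, l. That is one component of size 11.
The largest has 11 vertices.

11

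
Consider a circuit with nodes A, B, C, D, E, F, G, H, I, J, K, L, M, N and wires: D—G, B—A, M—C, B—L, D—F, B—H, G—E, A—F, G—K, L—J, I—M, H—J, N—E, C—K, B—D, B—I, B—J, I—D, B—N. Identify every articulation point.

B

Removing B increases the component count from 1 to 2, so B is a cut vertex.
By contrast removing N leaves 1 component; it is not a cut vertex. No other vertex is a cut vertex either.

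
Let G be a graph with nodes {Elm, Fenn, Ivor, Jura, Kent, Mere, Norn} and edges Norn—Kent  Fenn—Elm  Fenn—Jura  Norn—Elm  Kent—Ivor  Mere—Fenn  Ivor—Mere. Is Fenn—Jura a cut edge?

Yes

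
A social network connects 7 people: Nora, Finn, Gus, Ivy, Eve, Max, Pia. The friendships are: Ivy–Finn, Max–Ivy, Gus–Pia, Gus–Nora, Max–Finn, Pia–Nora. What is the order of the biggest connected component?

3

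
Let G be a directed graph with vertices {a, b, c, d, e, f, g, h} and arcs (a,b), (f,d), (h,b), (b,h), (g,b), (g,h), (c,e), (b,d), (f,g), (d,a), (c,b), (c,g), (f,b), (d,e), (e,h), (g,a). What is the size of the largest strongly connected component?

5

{a, b, d, e, h} are all mutually reachable — one SCC of size 5.
{c} is an SCC by itself.
{g} is an SCC by itself.
{f} is an SCC by itself.
The largest has 5 vertices.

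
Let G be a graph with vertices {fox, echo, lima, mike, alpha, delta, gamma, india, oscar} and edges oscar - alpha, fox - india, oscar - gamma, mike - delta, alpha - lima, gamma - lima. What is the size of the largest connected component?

echo is isolated — a component by itself.
Starting from mike we can reach mike, delta. That is one component of size 2.
Starting from fox we can reach fox, india. That is one component of size 2.
Starting from lima we can reach lima, alpha, gamma, oscar. That is one component of size 4.
The largest has 4 vertices.

4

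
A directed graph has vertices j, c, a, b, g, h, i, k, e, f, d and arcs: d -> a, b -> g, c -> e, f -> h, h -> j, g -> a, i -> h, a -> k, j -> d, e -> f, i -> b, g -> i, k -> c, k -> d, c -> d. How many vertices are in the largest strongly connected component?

8

{a, c, d, e, f, h, j, k} are all mutually reachable — one SCC of size 8.
{b, g, i} are all mutually reachable — one SCC of size 3.
The largest has 8 vertices.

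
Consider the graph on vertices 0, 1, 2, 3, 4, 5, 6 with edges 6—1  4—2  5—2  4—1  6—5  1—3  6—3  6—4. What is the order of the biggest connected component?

6

0 is isolated — a component by itself.
Starting from 1 we can reach 1, 2, 3, 4, 5, 6. That is one component of size 6.
The largest has 6 vertices.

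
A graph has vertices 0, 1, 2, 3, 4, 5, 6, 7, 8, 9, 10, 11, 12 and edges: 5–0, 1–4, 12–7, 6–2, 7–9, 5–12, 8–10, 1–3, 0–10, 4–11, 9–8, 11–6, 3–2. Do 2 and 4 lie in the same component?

From 2 we can reach 1, 2, 3, 4, 6, 11, which includes 4.

Yes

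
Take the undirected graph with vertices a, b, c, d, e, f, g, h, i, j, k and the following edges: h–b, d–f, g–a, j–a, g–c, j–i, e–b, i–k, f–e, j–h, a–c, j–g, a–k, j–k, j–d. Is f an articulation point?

No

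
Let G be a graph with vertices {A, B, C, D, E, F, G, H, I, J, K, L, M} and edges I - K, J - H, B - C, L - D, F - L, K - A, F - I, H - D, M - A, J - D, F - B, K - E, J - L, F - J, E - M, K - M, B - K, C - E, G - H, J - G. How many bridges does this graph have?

0

The edges on the cycle J-G-H-J are not bridges since each lies on that cycle.
Every edge lies on some cycle, so there are no bridges.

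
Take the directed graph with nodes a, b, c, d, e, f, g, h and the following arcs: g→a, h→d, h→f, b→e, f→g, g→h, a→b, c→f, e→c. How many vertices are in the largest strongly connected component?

7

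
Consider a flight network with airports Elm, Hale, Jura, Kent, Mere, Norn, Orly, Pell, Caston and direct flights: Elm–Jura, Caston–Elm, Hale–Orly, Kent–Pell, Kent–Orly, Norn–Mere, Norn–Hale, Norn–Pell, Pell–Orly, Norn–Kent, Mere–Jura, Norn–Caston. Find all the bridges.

none

The edges on the cycle Norn-Kent-Pell-Norn are not bridges since each lies on that cycle.
Every edge lies on some cycle, so there are no bridges.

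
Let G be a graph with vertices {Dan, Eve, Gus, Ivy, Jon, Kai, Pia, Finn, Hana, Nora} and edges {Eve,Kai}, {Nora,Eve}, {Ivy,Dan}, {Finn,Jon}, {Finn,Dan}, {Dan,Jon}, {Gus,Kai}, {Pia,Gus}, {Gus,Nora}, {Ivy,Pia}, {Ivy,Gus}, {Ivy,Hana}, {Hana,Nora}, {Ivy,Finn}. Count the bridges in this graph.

0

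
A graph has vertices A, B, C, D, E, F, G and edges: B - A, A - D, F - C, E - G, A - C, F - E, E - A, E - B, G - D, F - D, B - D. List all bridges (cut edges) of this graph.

none

The edges on the cycle E-G-D-B-E are not bridges since each lies on that cycle.
Every edge lies on some cycle, so there are no bridges.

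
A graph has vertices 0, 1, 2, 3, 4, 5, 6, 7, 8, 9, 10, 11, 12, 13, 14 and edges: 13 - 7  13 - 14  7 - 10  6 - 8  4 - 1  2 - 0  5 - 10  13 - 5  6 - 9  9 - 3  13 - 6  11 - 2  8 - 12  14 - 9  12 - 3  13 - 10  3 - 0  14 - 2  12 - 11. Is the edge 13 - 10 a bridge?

No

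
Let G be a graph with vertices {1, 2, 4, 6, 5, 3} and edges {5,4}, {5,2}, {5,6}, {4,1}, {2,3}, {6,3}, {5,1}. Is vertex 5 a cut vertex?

Yes

Deleting 5 raises the number of components from 1 to 2, so 5 is a cut vertex.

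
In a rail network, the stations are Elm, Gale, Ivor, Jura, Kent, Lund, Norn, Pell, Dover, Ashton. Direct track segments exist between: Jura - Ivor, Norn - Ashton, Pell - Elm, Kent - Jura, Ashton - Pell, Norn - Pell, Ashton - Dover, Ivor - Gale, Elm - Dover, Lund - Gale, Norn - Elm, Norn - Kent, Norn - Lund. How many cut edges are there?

0

The edges on the cycle Norn-Ashton-Dover-Elm-Norn are not bridges since each lies on that cycle.
Every edge lies on some cycle, so there are no bridges.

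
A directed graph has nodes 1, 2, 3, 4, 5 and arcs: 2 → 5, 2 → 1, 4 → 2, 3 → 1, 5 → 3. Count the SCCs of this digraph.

{3} is an SCC by itself.
{2} is an SCC by itself.
{4} is an SCC by itself.
{1} is an SCC by itself.
{5} is an SCC by itself.
That gives 5 strongly connected components.

5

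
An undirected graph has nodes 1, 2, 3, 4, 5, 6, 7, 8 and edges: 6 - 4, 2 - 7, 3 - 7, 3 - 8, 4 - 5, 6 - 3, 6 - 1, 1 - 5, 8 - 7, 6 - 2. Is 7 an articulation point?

Deleting 7 leaves 1 component (was 1) (its neighbors 2, 3, 8 remain connected to each other), so 7 is not a cut vertex.

No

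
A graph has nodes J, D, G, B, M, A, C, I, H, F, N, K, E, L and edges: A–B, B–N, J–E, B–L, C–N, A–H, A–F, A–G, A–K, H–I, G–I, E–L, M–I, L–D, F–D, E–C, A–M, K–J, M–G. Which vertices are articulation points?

Removing A increases the component count from 1 to 2, so A is a cut vertex.
By contrast removing E leaves 1 component; it is not a cut vertex. No other vertex is a cut vertex either.

A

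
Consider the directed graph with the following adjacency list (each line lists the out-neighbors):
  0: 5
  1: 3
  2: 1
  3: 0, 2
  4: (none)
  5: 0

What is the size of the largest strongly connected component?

3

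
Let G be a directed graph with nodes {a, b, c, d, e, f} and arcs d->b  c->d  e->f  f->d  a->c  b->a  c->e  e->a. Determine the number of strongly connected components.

1

{a, b, c, d, e, f} are all mutually reachable — one SCC of size 6.
That gives 1 strongly connected component.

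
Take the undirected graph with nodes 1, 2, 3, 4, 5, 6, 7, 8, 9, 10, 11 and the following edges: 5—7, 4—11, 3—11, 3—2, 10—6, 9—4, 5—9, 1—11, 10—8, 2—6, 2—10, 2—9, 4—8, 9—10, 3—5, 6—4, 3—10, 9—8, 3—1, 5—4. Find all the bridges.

The edges on the cycle 3-5-9-10-6-2-3 are not bridges since each lies on that cycle.
But removing 5—7 disconnects 5 from 7 — this is a bridge.

5-7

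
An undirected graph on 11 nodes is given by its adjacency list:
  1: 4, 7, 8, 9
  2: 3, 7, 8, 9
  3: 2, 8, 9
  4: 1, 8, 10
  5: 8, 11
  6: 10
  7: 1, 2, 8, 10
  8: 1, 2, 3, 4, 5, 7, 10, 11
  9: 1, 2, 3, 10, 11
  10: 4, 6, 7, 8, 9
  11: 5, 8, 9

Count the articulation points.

1

Removing 10 increases the component count from 1 to 2, so 10 is a cut vertex.
By contrast removing 1 leaves 1 component; it is not a cut vertex. No other vertex is a cut vertex either.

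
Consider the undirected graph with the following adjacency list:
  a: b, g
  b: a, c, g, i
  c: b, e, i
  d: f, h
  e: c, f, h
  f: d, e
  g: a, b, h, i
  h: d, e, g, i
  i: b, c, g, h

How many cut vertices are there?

Removing i, for instance, still leaves 1 component. No single vertex removal increases the component count — the graph has no articulation points.

0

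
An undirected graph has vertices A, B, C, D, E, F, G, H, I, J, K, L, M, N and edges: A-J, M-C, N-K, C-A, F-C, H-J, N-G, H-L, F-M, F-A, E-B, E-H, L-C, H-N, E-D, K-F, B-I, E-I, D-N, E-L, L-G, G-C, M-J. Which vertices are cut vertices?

Removing E increases the component count from 1 to 2, so E is a cut vertex.
By contrast removing K leaves 1 component; it is not a cut vertex. No other vertex is a cut vertex either.

E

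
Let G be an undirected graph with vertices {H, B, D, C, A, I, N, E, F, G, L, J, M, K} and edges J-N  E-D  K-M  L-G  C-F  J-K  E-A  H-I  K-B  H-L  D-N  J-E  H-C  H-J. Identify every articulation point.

C, E, H, J, K, L

Removing C increases the component count from 1 to 2, so C is a cut vertex.
Removing E increases the component count from 1 to 2, so E is a cut vertex.
Removing H increases the component count from 1 to 4, so H is a cut vertex.
Likewise J, K, L are cut vertices.
By contrast removing F leaves 1 component; it is not a cut vertex. No other vertex is a cut vertex either.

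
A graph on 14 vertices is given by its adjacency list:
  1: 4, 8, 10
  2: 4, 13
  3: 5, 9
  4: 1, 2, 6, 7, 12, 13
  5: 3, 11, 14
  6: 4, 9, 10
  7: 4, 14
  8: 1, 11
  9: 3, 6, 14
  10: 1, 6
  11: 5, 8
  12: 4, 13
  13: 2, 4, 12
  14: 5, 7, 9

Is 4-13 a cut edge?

After removing 4-13, the path 4-2-13 still connects them, so the edge is not a bridge.

No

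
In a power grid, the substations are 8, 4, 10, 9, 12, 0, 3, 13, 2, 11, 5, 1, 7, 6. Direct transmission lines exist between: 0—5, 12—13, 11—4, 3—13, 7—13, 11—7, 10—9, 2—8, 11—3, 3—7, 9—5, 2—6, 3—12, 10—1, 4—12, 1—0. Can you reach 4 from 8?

No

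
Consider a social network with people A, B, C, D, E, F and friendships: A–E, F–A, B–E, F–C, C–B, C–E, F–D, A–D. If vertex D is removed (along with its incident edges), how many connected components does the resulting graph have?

With D gone, the remaining components are: {A, B, C, E, F}.
That is 1 component.

1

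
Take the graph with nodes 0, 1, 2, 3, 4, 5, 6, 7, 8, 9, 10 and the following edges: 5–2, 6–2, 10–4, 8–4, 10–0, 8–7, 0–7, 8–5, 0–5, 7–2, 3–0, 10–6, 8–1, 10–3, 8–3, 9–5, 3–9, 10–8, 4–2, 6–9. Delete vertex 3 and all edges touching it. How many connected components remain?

With 3 gone, the remaining components are: {0, 1, 2, 4, 5, 6, 7, 8, 9, 10}.
That is 1 component.

1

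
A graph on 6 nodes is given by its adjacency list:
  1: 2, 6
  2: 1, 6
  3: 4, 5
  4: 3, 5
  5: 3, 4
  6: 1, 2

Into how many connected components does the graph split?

2

Starting from 3 we can reach 3, 4, 5. That is one component of size 3.
Starting from 1 we can reach 1, 2, 6. That is one component of size 3.
Total: 2 components.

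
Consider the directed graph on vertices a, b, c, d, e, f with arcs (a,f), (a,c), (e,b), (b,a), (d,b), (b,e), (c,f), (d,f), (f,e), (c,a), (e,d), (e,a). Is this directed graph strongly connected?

Yes

From a we can reach every vertex (a, b, c, d, e, f), and every vertex can reach a (a, b, c, d, e, f). So the whole graph is one strongly connected component.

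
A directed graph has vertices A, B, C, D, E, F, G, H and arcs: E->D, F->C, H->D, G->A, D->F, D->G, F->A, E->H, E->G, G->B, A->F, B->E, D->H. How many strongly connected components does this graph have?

3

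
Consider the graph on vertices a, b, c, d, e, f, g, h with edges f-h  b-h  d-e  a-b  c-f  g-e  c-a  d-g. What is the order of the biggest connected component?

Starting from d we can reach d, e, g. That is one component of size 3.
Starting from a we can reach a, b, c, f, h. That is one component of size 5.
The largest has 5 vertices.

5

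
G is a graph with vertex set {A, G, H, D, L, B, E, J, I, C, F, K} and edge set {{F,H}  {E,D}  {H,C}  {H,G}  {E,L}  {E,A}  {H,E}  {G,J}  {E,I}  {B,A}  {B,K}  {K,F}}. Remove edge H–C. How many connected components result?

Before removal there is 1 component.
H–C is a bridge — removing it separates H's side from C's side.
After removal: 2 components.

2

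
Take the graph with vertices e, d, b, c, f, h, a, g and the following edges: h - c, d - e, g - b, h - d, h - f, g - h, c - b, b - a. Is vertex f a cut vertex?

No

Deleting f leaves 1 component (was 1), so f is not a cut vertex.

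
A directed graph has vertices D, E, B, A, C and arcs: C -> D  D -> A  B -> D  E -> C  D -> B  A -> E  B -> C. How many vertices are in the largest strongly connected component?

{A, B, C, D, E} are all mutually reachable — one SCC of size 5.
The largest has 5 vertices.

5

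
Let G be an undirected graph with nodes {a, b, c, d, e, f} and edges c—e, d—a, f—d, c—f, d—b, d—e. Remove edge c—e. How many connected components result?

c and e are still connected via c-f-d-e, so the component count stays at 1.

1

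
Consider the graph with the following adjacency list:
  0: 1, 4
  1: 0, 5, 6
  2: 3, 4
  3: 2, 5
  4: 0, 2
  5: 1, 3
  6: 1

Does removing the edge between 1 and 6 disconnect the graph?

Yes

Removing 1-6 leaves no path between 1 and 6: the component count goes from 1 to 2. So it is a bridge.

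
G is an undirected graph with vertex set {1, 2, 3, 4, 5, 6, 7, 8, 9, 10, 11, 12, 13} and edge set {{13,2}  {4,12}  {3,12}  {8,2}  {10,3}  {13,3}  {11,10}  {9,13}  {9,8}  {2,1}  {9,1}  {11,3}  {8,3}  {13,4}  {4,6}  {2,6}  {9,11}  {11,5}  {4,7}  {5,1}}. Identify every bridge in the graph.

The edges on the cycle 9-8-3-13-9 are not bridges since each lies on that cycle.
But removing 7-4 disconnects 7 from 4 — this is a bridge.

4-7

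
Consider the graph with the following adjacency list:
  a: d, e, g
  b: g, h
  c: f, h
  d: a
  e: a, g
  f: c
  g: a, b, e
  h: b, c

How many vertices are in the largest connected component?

8

Starting from a we can reach a, b, c, d, e, f, g, h. That is one component of size 8.
The largest has 8 vertices.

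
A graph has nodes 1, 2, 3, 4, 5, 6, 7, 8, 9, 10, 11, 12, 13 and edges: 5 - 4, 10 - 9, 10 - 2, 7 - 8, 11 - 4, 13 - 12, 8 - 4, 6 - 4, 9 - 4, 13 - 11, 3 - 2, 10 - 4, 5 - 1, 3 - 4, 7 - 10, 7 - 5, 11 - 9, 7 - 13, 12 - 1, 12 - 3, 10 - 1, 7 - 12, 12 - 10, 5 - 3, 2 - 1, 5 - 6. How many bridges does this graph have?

The edges on the cycle 12-3-2-1-12 are not bridges since each lies on that cycle.
Every edge lies on some cycle, so there are no bridges.

0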